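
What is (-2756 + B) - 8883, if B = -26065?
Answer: -37704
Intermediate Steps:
(-2756 + B) - 8883 = (-2756 - 26065) - 8883 = -28821 - 8883 = -37704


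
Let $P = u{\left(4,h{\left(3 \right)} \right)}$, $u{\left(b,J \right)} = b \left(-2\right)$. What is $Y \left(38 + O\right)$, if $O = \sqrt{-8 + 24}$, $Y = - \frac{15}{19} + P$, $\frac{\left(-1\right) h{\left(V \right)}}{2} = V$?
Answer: $- \frac{7014}{19} \approx -369.16$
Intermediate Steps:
$h{\left(V \right)} = - 2 V$
$u{\left(b,J \right)} = - 2 b$
$P = -8$ ($P = \left(-2\right) 4 = -8$)
$Y = - \frac{167}{19}$ ($Y = - \frac{15}{19} - 8 = - \frac{167}{19} \approx -8.7895$)
$O = 4$ ($O = \sqrt{16} = 4$)
$Y \left(38 + O\right) = - \frac{167 \left(38 + 4\right)}{19} = \left(- \frac{167}{19}\right) 42 = - \frac{7014}{19}$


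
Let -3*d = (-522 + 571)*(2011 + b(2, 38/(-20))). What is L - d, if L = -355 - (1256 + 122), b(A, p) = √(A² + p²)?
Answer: 93340/3 + 49*√761/30 ≈ 31158.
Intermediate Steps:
L = -1733 (L = -355 - 1*1378 = -355 - 1378 = -1733)
d = -98539/3 - 49*√761/30 (d = -(-522 + 571)*(2011 + √(2² + (38/(-20))²))/3 = -49*(2011 + √(4 + (38*(-1/20))²))/3 = -49*(2011 + √(4 + (-19/10)²))/3 = -49*(2011 + √(4 + 361/100))/3 = -49*(2011 + √(761/100))/3 = -49*(2011 + √761/10)/3 = -(98539 + 49*√761/10)/3 = -98539/3 - 49*√761/30 ≈ -32891.)
L - d = -1733 - (-98539/3 - 49*√761/30) = -1733 + (98539/3 + 49*√761/30) = 93340/3 + 49*√761/30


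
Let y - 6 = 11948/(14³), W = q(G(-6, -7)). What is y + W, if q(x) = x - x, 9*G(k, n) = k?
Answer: 7103/686 ≈ 10.354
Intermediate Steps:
G(k, n) = k/9
q(x) = 0
W = 0
y = 7103/686 (y = 6 + 11948/(14³) = 6 + 11948/2744 = 6 + 11948*(1/2744) = 6 + 2987/686 = 7103/686 ≈ 10.354)
y + W = 7103/686 + 0 = 7103/686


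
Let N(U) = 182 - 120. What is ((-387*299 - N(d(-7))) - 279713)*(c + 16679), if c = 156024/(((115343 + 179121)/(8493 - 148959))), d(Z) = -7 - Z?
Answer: 105080556799976/4601 ≈ 2.2839e+10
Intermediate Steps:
N(U) = 62
c = -1369754199/18404 (c = 156024/((294464/(-140466))) = 156024/((294464*(-1/140466))) = 156024/(-147232/70233) = 156024*(-70233/147232) = -1369754199/18404 ≈ -74427.)
((-387*299 - N(d(-7))) - 279713)*(c + 16679) = ((-387*299 - 1*62) - 279713)*(-1369754199/18404 + 16679) = ((-115713 - 62) - 279713)*(-1062793883/18404) = (-115775 - 279713)*(-1062793883/18404) = -395488*(-1062793883/18404) = 105080556799976/4601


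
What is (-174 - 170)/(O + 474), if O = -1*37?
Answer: -344/437 ≈ -0.78719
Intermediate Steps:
O = -37
(-174 - 170)/(O + 474) = (-174 - 170)/(-37 + 474) = -344/437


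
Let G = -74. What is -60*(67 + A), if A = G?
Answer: 420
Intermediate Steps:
A = -74
-60*(67 + A) = -60*(67 - 74) = -60*(-7) = 420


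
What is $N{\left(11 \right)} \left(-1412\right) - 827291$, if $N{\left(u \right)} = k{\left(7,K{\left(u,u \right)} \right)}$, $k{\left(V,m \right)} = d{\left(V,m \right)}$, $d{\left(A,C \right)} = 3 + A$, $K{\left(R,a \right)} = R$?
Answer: $-841411$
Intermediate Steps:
$k{\left(V,m \right)} = 3 + V$
$N{\left(u \right)} = 10$ ($N{\left(u \right)} = 3 + 7 = 10$)
$N{\left(11 \right)} \left(-1412\right) - 827291 = 10 \left(-1412\right) - 827291 = -14120 - 827291 = -841411$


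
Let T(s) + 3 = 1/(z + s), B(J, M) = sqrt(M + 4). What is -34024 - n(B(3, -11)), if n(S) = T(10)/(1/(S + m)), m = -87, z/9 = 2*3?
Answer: -2194153/64 + 191*I*sqrt(7)/64 ≈ -34284.0 + 7.8959*I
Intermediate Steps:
z = 54 (z = 9*(2*3) = 9*6 = 54)
B(J, M) = sqrt(4 + M)
T(s) = -3 + 1/(54 + s)
n(S) = 16617/64 - 191*S/64 (n(S) = ((-161 - 3*10)/(54 + 10))/(1/(S - 87)) = ((-161 - 30)/64)/(1/(-87 + S)) = ((1/64)*(-191))*(-87 + S) = -191*(-87 + S)/64 = 16617/64 - 191*S/64)
-34024 - n(B(3, -11)) = -34024 - (16617/64 - 191*sqrt(4 - 11)/64) = -34024 - (16617/64 - 191*I*sqrt(7)/64) = -34024 + (-16617/64 + 191*I*sqrt(7)/64) = -2194153/64 + 191*I*sqrt(7)/64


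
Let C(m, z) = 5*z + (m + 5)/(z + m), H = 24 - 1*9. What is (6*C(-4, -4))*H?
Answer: -7245/4 ≈ -1811.3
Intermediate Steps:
H = 15 (H = 24 - 9 = 15)
C(m, z) = 5*z + (5 + m)/(m + z)
(6*C(-4, -4))*H = (6*((5 - 4 + 5*(-4)² + 5*(-4)*(-4))/(-4 - 4)))*15 = (6*((5 - 4 + 5*16 + 80)/(-8)))*15 = (6*(-(5 - 4 + 80 + 80)/8))*15 = (6*(-⅛*161))*15 = (6*(-161/8))*15 = -483/4*15 = -7245/4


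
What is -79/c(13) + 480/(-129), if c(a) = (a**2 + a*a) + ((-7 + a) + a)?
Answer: -60517/15351 ≈ -3.9422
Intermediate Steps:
c(a) = -7 + 2*a + 2*a**2 (c(a) = (a**2 + a**2) + (-7 + 2*a) = 2*a**2 + (-7 + 2*a) = -7 + 2*a + 2*a**2)
-79/c(13) + 480/(-129) = -79/(-7 + 2*13 + 2*13**2) + 480/(-129) = -79/(-7 + 26 + 2*169) + 480*(-1/129) = -79/(-7 + 26 + 338) - 160/43 = -79/357 - 160/43 = -60517/15351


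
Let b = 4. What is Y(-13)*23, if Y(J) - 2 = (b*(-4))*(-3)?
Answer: 1150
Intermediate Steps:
Y(J) = 50 (Y(J) = 2 + (4*(-4))*(-3) = 2 - 16*(-3) = 2 + 48 = 50)
Y(-13)*23 = 50*23 = 1150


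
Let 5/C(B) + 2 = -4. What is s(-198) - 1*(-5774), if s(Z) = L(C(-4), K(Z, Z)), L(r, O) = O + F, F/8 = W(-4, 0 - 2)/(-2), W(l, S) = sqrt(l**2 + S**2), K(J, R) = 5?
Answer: 5779 - 8*sqrt(5) ≈ 5761.1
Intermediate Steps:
W(l, S) = sqrt(S**2 + l**2)
F = -8*sqrt(5) (F = 8*(sqrt((0 - 2)**2 + (-4)**2)/(-2)) = 8*(sqrt((-2)**2 + 16)*(-1/2)) = 8*(sqrt(4 + 16)*(-1/2)) = 8*(sqrt(20)*(-1/2)) = 8*((2*sqrt(5))*(-1/2)) = 8*(-sqrt(5)) = -8*sqrt(5) ≈ -17.889)
C(B) = -5/6 (C(B) = 5/(-2 - 4) = 5/(-6) = 5*(-1/6) = -5/6)
L(r, O) = O - 8*sqrt(5)
s(Z) = 5 - 8*sqrt(5)
s(-198) - 1*(-5774) = (5 - 8*sqrt(5)) - 1*(-5774) = (5 - 8*sqrt(5)) + 5774 = 5779 - 8*sqrt(5)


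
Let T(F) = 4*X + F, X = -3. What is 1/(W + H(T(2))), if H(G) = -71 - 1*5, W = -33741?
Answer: -1/33817 ≈ -2.9571e-5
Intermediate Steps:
T(F) = -12 + F (T(F) = 4*(-3) + F = -12 + F)
H(G) = -76 (H(G) = -71 - 5 = -76)
1/(W + H(T(2))) = 1/(-33741 - 76) = 1/(-33817) = -1/33817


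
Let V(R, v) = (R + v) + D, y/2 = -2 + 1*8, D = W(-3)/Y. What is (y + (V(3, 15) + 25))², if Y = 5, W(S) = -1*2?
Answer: 74529/25 ≈ 2981.2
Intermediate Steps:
W(S) = -2
D = -⅖ (D = -2/5 = -2*⅕ = -⅖ ≈ -0.40000)
y = 12 (y = 2*(-2 + 1*8) = 2*(-2 + 8) = 2*6 = 12)
V(R, v) = -⅖ + R + v (V(R, v) = (R + v) - ⅖ = -⅖ + R + v)
(y + (V(3, 15) + 25))² = (12 + ((-⅖ + 3 + 15) + 25))² = (12 + (88/5 + 25))² = (12 + 213/5)² = (273/5)² = 74529/25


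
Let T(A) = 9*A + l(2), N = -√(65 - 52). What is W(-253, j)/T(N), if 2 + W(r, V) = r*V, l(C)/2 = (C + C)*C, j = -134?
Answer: -542400/797 - 305100*√13/797 ≈ -2060.8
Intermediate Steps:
l(C) = 4*C² (l(C) = 2*((C + C)*C) = 2*((2*C)*C) = 2*(2*C²) = 4*C²)
W(r, V) = -2 + V*r (W(r, V) = -2 + r*V = -2 + V*r)
N = -√13 ≈ -3.6056
T(A) = 16 + 9*A (T(A) = 9*A + 4*2² = 9*A + 4*4 = 9*A + 16 = 16 + 9*A)
W(-253, j)/T(N) = (-2 - 134*(-253))/(16 + 9*(-√13)) = (-2 + 33902)/(16 - 9*√13) = 33900/(16 - 9*√13)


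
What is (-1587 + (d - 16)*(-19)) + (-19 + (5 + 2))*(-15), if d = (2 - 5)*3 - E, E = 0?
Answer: -932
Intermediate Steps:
d = -9 (d = (2 - 5)*3 - 1*0 = -3*3 + 0 = -9 + 0 = -9)
(-1587 + (d - 16)*(-19)) + (-19 + (5 + 2))*(-15) = (-1587 + (-9 - 16)*(-19)) + (-19 + (5 + 2))*(-15) = (-1587 - 25*(-19)) + (-19 + 7)*(-15) = (-1587 + 475) - 12*(-15) = -1112 + 180 = -932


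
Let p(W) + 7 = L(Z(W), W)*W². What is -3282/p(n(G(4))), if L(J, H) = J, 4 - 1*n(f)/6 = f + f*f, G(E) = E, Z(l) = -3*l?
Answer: -3282/2654201 ≈ -0.0012365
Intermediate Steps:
n(f) = 24 - 6*f - 6*f² (n(f) = 24 - 6*(f + f*f) = 24 - 6*(f + f²) = 24 + (-6*f - 6*f²) = 24 - 6*f - 6*f²)
p(W) = -7 - 3*W³ (p(W) = -7 + (-3*W)*W² = -7 - 3*W³)
-3282/p(n(G(4))) = -3282/(-7 - 3*(24 - 6*4 - 6*4²)³) = -3282/(-7 - 3*(24 - 24 - 6*16)³) = -3282/(-7 - 3*(24 - 24 - 96)³) = -3282/(-7 - 3*(-96)³) = -3282/(-7 - 3*(-884736)) = -3282/(-7 + 2654208) = -3282/2654201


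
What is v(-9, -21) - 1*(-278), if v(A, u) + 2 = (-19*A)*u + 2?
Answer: -3313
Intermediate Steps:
v(A, u) = -19*A*u (v(A, u) = -2 + ((-19*A)*u + 2) = -2 + (-19*A*u + 2) = -2 + (2 - 19*A*u) = -19*A*u)
v(-9, -21) - 1*(-278) = -19*(-9)*(-21) - 1*(-278) = -3591 + 278 = -3313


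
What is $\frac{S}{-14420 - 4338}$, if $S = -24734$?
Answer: $\frac{149}{113} \approx 1.3186$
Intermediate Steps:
$\frac{S}{-14420 - 4338} = - \frac{24734}{-14420 - 4338} = - \frac{24734}{-18758} = \left(-24734\right) \left(- \frac{1}{18758}\right) = \frac{149}{113}$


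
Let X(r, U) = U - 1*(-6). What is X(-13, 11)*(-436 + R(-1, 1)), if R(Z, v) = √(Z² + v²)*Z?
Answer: -7412 - 17*√2 ≈ -7436.0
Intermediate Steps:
R(Z, v) = Z*√(Z² + v²)
X(r, U) = 6 + U (X(r, U) = U + 6 = 6 + U)
X(-13, 11)*(-436 + R(-1, 1)) = (6 + 11)*(-436 - √((-1)² + 1²)) = 17*(-436 - √(1 + 1)) = 17*(-436 - √2) = -7412 - 17*√2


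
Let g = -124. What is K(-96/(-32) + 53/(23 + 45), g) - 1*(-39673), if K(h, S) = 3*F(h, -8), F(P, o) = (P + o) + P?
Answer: 1348837/34 ≈ 39672.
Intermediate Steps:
F(P, o) = o + 2*P
K(h, S) = -24 + 6*h (K(h, S) = 3*(-8 + 2*h) = -24 + 6*h)
K(-96/(-32) + 53/(23 + 45), g) - 1*(-39673) = (-24 + 6*(-96/(-32) + 53/(23 + 45))) - 1*(-39673) = (-24 + 6*(-96*(-1/32) + 53/68)) + 39673 = (-24 + 6*(3 + 53*(1/68))) + 39673 = (-24 + 6*(3 + 53/68)) + 39673 = (-24 + 6*(257/68)) + 39673 = (-24 + 771/34) + 39673 = -45/34 + 39673 = 1348837/34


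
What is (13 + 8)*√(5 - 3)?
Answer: 21*√2 ≈ 29.698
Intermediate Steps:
(13 + 8)*√(5 - 3) = 21*√2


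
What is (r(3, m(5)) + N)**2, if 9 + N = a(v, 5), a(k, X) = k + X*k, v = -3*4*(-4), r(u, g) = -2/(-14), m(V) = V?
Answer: 3818116/49 ≈ 77921.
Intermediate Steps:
r(u, g) = 1/7 (r(u, g) = -2*(-1/14) = 1/7)
v = 48 (v = -12*(-4) = 48)
N = 279 (N = -9 + 48*(1 + 5) = -9 + 48*6 = -9 + 288 = 279)
(r(3, m(5)) + N)**2 = (1/7 + 279)**2 = (1954/7)**2 = 3818116/49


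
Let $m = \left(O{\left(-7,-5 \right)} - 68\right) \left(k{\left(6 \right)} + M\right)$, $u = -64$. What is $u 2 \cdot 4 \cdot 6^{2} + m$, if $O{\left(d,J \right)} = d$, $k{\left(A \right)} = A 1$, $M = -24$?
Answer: $-17082$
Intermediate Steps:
$k{\left(A \right)} = A$
$m = 1350$ ($m = \left(-7 - 68\right) \left(6 - 24\right) = \left(-75\right) \left(-18\right) = 1350$)
$u 2 \cdot 4 \cdot 6^{2} + m = - 64 \cdot 2 \cdot 4 \cdot 6^{2} + 1350 = - 64 \cdot 8 \cdot 36 + 1350 = \left(-64\right) 288 + 1350 = -18432 + 1350 = -17082$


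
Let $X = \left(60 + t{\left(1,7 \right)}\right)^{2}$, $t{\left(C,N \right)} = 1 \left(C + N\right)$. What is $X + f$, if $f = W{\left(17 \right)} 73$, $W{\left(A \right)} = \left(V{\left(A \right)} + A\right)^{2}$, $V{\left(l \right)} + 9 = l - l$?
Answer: $9296$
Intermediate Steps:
$V{\left(l \right)} = -9$ ($V{\left(l \right)} = -9 + \left(l - l\right) = -9 + 0 = -9$)
$t{\left(C,N \right)} = C + N$
$W{\left(A \right)} = \left(-9 + A\right)^{2}$
$X = 4624$ ($X = \left(60 + \left(1 + 7\right)\right)^{2} = \left(60 + 8\right)^{2} = 68^{2} = 4624$)
$f = 4672$ ($f = \left(-9 + 17\right)^{2} \cdot 73 = 8^{2} \cdot 73 = 64 \cdot 73 = 4672$)
$X + f = 4624 + 4672 = 9296$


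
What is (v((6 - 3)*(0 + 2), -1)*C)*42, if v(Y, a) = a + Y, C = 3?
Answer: 630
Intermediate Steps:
v(Y, a) = Y + a
(v((6 - 3)*(0 + 2), -1)*C)*42 = (((6 - 3)*(0 + 2) - 1)*3)*42 = ((3*2 - 1)*3)*42 = ((6 - 1)*3)*42 = (5*3)*42 = 15*42 = 630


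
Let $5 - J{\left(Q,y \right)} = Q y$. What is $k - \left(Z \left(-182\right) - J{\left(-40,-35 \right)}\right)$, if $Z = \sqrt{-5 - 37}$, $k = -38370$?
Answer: $-39765 + 182 i \sqrt{42} \approx -39765.0 + 1179.5 i$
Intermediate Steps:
$Z = i \sqrt{42}$ ($Z = \sqrt{-42} = i \sqrt{42} \approx 6.4807 i$)
$J{\left(Q,y \right)} = 5 - Q y$
$k - \left(Z \left(-182\right) - J{\left(-40,-35 \right)}\right) = -38370 - \left(i \sqrt{42} \left(-182\right) - \left(5 - \left(-40\right) \left(-35\right)\right)\right) = -38370 - \left(- 182 i \sqrt{42} - \left(5 - 1400\right)\right) = -38370 - \left(- 182 i \sqrt{42} - -1395\right) = -38370 - \left(- 182 i \sqrt{42} + 1395\right) = -38370 - \left(1395 - 182 i \sqrt{42}\right) = -39765 + 182 i \sqrt{42}$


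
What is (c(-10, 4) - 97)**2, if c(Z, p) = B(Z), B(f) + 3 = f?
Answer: 12100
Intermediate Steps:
B(f) = -3 + f
c(Z, p) = -3 + Z
(c(-10, 4) - 97)**2 = ((-3 - 10) - 97)**2 = (-13 - 97)**2 = (-110)**2 = 12100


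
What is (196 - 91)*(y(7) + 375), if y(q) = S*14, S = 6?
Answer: 48195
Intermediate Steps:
y(q) = 84 (y(q) = 6*14 = 84)
(196 - 91)*(y(7) + 375) = (196 - 91)*(84 + 375) = 105*459 = 48195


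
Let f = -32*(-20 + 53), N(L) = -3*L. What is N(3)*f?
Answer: 9504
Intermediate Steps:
f = -1056 (f = -32*33 = -1056)
N(3)*f = -3*3*(-1056) = -9*(-1056) = 9504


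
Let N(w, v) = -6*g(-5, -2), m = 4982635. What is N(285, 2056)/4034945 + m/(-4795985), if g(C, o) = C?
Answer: -804180572021/774061427833 ≈ -1.0389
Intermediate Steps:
N(w, v) = 30 (N(w, v) = -6*(-5) = 30)
N(285, 2056)/4034945 + m/(-4795985) = 30/4034945 + 4982635/(-4795985) = 30*(1/4034945) + 4982635*(-1/4795985) = 6/806989 - 996527/959197 = -804180572021/774061427833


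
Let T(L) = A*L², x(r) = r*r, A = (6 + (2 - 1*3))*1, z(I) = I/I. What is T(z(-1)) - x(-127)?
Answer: -16124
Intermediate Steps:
z(I) = 1
A = 5 (A = (6 + (2 - 3))*1 = (6 - 1)*1 = 5*1 = 5)
x(r) = r²
T(L) = 5*L²
T(z(-1)) - x(-127) = 5*1² - 1*(-127)² = 5*1 - 1*16129 = 5 - 16129 = -16124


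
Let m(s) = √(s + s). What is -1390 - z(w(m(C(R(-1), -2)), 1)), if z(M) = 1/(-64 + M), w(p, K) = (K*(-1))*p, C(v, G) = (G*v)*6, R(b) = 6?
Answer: -368346/265 - 3*I/1060 ≈ -1390.0 - 0.0028302*I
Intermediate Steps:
C(v, G) = 6*G*v
m(s) = √2*√s (m(s) = √(2*s) = √2*√s)
w(p, K) = -K*p (w(p, K) = (-K)*p = -K*p)
-1390 - z(w(m(C(R(-1), -2)), 1)) = -1390 - 1/(-64 - 1*1*√2*√(6*(-2)*6)) = -1390 - 1/(-64 - 1*1*√2*√(-72)) = -1390 - 1/(-64 - 1*1*√2*(6*I*√2)) = -1390 - 1/(-64 - 1*1*12*I) = -1390 - 1/(-64 - 12*I) = -1390 - (-64 + 12*I)/4240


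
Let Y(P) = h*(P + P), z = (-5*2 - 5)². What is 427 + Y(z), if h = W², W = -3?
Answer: 4477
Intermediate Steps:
h = 9 (h = (-3)² = 9)
z = 225 (z = (-10 - 5)² = (-15)² = 225)
Y(P) = 18*P (Y(P) = 9*(P + P) = 9*(2*P) = 18*P)
427 + Y(z) = 427 + 18*225 = 427 + 4050 = 4477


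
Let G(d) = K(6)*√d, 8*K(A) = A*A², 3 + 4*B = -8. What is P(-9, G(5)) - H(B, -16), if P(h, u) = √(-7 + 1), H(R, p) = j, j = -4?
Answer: 4 + I*√6 ≈ 4.0 + 2.4495*I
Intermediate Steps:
B = -11/4 (B = -¾ + (¼)*(-8) = -¾ - 2 = -11/4 ≈ -2.7500)
K(A) = A³/8 (K(A) = (A*A²)/8 = A³/8)
H(R, p) = -4
G(d) = 27*√d (G(d) = ((⅛)*6³)*√d = ((⅛)*216)*√d = 27*√d)
P(h, u) = I*√6 (P(h, u) = √(-6) = I*√6)
P(-9, G(5)) - H(B, -16) = I*√6 - 1*(-4) = I*√6 + 4 = 4 + I*√6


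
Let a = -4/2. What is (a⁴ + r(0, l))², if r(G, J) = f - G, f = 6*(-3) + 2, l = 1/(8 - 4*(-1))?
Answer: 0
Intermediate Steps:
l = 1/12 (l = 1/(8 + 4) = 1/12 ≈ 0.083333)
f = -16 (f = -18 + 2 = -16)
a = -2 (a = -4*½ = -2)
r(G, J) = -16 - G
(a⁴ + r(0, l))² = ((-2)⁴ + (-16 - 1*0))² = (16 + (-16 + 0))² = (16 - 16)² = 0² = 0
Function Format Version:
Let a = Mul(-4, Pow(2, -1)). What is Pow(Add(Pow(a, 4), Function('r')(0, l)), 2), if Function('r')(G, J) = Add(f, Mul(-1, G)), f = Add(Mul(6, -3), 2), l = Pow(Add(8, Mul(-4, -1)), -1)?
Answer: 0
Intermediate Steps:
l = Rational(1, 12) (l = Pow(Add(8, 4), -1) = Pow(12, -1) = Rational(1, 12) ≈ 0.083333)
f = -16 (f = Add(-18, 2) = -16)
a = -2 (a = Mul(-4, Rational(1, 2)) = -2)
Function('r')(G, J) = Add(-16, Mul(-1, G))
Pow(Add(Pow(a, 4), Function('r')(0, l)), 2) = Pow(Add(Pow(-2, 4), Add(-16, Mul(-1, 0))), 2) = Pow(Add(16, Add(-16, 0)), 2) = Pow(Add(16, -16), 2) = Pow(0, 2) = 0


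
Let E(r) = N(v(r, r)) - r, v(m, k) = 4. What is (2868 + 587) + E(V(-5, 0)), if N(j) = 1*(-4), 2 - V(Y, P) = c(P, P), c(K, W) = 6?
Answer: 3455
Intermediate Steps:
V(Y, P) = -4 (V(Y, P) = 2 - 1*6 = 2 - 6 = -4)
N(j) = -4
E(r) = -4 - r
(2868 + 587) + E(V(-5, 0)) = (2868 + 587) + (-4 - 1*(-4)) = 3455 + (-4 + 4) = 3455 + 0 = 3455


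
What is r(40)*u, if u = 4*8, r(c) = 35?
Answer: 1120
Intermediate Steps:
u = 32
r(40)*u = 35*32 = 1120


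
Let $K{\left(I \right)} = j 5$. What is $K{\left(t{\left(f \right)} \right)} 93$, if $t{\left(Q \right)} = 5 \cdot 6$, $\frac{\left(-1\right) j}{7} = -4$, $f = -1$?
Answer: $13020$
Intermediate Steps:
$j = 28$ ($j = \left(-7\right) \left(-4\right) = 28$)
$t{\left(Q \right)} = 30$
$K{\left(I \right)} = 140$ ($K{\left(I \right)} = 28 \cdot 5 = 140$)
$K{\left(t{\left(f \right)} \right)} 93 = 140 \cdot 93 = 13020$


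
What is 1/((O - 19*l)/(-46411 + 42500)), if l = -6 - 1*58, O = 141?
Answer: -3911/1357 ≈ -2.8821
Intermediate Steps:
l = -64 (l = -6 - 58 = -64)
1/((O - 19*l)/(-46411 + 42500)) = 1/((141 - 19*(-64))/(-46411 + 42500)) = 1/((141 + 1216)/(-3911)) = 1/(1357*(-1/3911)) = 1/(-1357/3911) = -3911/1357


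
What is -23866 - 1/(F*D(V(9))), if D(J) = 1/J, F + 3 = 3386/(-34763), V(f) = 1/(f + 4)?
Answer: -33406995387/1399775 ≈ -23866.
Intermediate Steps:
V(f) = 1/(4 + f)
F = -107675/34763 (F = -3 + 3386/(-34763) = -3 + 3386*(-1/34763) = -3 - 3386/34763 = -107675/34763 ≈ -3.0974)
-23866 - 1/(F*D(V(9))) = -23866 - 1/((-107675/34763)*(1/(1/(4 + 9)))) = -23866 - (-34763)/(107675*(1/(1/13))) = -23866 - (-34763)/(107675*13) = -23866 - 1*(-34763/1399775) = -23866 + 34763/1399775 = -33406995387/1399775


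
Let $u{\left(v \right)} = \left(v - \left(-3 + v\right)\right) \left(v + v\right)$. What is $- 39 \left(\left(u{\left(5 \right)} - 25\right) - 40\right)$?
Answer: $1365$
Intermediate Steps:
$u{\left(v \right)} = 6 v$ ($u{\left(v \right)} = 3 \cdot 2 v = 6 v$)
$- 39 \left(\left(u{\left(5 \right)} - 25\right) - 40\right) = - 39 \left(\left(6 \cdot 5 - 25\right) - 40\right) = - 39 \left(\left(30 - 25\right) - 40\right) = - 39 \left(5 - 40\right) = \left(-39\right) \left(-35\right) = 1365$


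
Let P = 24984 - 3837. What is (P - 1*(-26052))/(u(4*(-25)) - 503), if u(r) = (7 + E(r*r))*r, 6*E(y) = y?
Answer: -141597/503609 ≈ -0.28116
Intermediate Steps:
P = 21147
E(y) = y/6
u(r) = r*(7 + r²/6) (u(r) = (7 + (r*r)/6)*r = (7 + r²/6)*r = r*(7 + r²/6))
(P - 1*(-26052))/(u(4*(-25)) - 503) = (21147 - 1*(-26052))/((4*(-25))*(42 + (4*(-25))²)/6 - 503) = (21147 + 26052)/((⅙)*(-100)*(42 + (-100)²) - 503) = 47199/((⅙)*(-100)*(42 + 10000) - 503) = 47199/((⅙)*(-100)*10042 - 503) = 47199/(-502100/3 - 503) = 47199/(-503609/3) = 47199*(-3/503609) = -141597/503609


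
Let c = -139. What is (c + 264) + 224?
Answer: 349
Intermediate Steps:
(c + 264) + 224 = (-139 + 264) + 224 = 125 + 224 = 349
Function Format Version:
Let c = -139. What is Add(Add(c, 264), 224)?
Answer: 349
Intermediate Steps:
Add(Add(c, 264), 224) = Add(Add(-139, 264), 224) = Add(125, 224) = 349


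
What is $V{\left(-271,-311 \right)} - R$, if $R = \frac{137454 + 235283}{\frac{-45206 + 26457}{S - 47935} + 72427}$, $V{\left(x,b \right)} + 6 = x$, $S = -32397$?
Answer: $- \frac{1641590898785}{5818224513} \approx -282.15$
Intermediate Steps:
$V{\left(x,b \right)} = -6 + x$
$R = \frac{29942708684}{5818224513}$ ($R = \frac{137454 + 235283}{\frac{-45206 + 26457}{-32397 - 47935} + 72427} = \frac{372737}{- \frac{18749}{-80332} + 72427} = \frac{372737}{\left(-18749\right) \left(- \frac{1}{80332}\right) + 72427} = \frac{372737}{\frac{18749}{80332} + 72427} = \frac{372737}{\frac{5818224513}{80332}} = 372737 \cdot \frac{80332}{5818224513} = \frac{29942708684}{5818224513} \approx 5.1464$)
$V{\left(-271,-311 \right)} - R = \left(-6 - 271\right) - \frac{29942708684}{5818224513} = -277 - \frac{29942708684}{5818224513} = - \frac{1641590898785}{5818224513}$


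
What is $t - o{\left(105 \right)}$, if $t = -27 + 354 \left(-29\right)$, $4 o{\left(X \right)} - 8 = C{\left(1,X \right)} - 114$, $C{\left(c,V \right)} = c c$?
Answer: $- \frac{41067}{4} \approx -10267.0$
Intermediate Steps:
$C{\left(c,V \right)} = c^{2}$
$o{\left(X \right)} = - \frac{105}{4}$ ($o{\left(X \right)} = 2 + \frac{1^{2} - 114}{4} = 2 + \frac{1 - 114}{4} = 2 + \frac{1}{4} \left(-113\right) = 2 - \frac{113}{4} = - \frac{105}{4}$)
$t = -10293$ ($t = -27 - 10266 = -10293$)
$t - o{\left(105 \right)} = -10293 - - \frac{105}{4} = -10293 + \frac{105}{4} = - \frac{41067}{4}$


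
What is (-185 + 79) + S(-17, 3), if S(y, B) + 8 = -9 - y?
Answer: -106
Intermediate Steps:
S(y, B) = -17 - y (S(y, B) = -8 + (-9 - y) = -17 - y)
(-185 + 79) + S(-17, 3) = (-185 + 79) + (-17 - 1*(-17)) = -106 + (-17 + 17) = -106 + 0 = -106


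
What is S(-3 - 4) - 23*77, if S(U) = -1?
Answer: -1772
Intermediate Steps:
S(-3 - 4) - 23*77 = -1 - 23*77 = -1 - 1771 = -1772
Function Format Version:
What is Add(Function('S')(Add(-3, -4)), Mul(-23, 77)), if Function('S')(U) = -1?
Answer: -1772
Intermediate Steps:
Add(Function('S')(Add(-3, -4)), Mul(-23, 77)) = Add(-1, Mul(-23, 77)) = Add(-1, -1771) = -1772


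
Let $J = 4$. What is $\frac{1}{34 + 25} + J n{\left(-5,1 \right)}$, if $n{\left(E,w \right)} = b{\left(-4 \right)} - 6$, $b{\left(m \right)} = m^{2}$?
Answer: $\frac{2361}{59} \approx 40.017$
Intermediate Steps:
$n{\left(E,w \right)} = 10$ ($n{\left(E,w \right)} = \left(-4\right)^{2} - 6 = 16 - 6 = 10$)
$\frac{1}{34 + 25} + J n{\left(-5,1 \right)} = \frac{1}{34 + 25} + 4 \cdot 10 = \frac{1}{59} + 40 = \frac{2361}{59}$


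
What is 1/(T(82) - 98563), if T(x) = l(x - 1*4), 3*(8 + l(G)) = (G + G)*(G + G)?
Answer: -1/90459 ≈ -1.1055e-5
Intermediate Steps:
l(G) = -8 + 4*G**2/3 (l(G) = -8 + ((G + G)*(G + G))/3 = -8 + ((2*G)*(2*G))/3 = -8 + (4*G**2)/3 = -8 + 4*G**2/3)
T(x) = -8 + 4*(-4 + x)**2/3 (T(x) = -8 + 4*(x - 1*4)**2/3 = -8 + 4*(x - 4)**2/3 = -8 + 4*(-4 + x)**2/3)
1/(T(82) - 98563) = 1/((-8 + 4*(-4 + 82)**2/3) - 98563) = 1/((-8 + (4/3)*78**2) - 98563) = 1/((-8 + (4/3)*6084) - 98563) = 1/((-8 + 8112) - 98563) = 1/(8104 - 98563) = 1/(-90459) = -1/90459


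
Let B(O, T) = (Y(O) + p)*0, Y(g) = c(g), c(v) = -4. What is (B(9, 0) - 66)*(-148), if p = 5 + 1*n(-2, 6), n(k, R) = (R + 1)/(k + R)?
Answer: 9768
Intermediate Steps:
Y(g) = -4
n(k, R) = (1 + R)/(R + k)
p = 27/4 (p = 5 + 1*((1 + 6)/(6 - 2)) = 5 + 1*(7/4) = 5 + 7/4 = 27/4 ≈ 6.7500)
B(O, T) = 0 (B(O, T) = (-4 + 27/4)*0 = (11/4)*0 = 0)
(B(9, 0) - 66)*(-148) = (0 - 66)*(-148) = -66*(-148) = 9768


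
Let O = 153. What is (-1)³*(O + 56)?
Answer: -209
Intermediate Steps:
(-1)³*(O + 56) = (-1)³*(153 + 56) = -1*209 = -209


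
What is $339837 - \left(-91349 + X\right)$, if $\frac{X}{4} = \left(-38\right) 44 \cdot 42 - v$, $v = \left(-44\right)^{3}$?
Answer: $371346$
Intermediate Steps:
$v = -85184$
$X = 59840$ ($X = 4 \left(\left(-38\right) 44 \cdot 42 - -85184\right) = 4 \left(\left(-1672\right) 42 + 85184\right) = 4 \left(-70224 + 85184\right) = 4 \cdot 14960 = 59840$)
$339837 - \left(-91349 + X\right) = 339837 - \left(-91349 + 59840\right) = 339837 - -31509 = 339837 + 31509 = 371346$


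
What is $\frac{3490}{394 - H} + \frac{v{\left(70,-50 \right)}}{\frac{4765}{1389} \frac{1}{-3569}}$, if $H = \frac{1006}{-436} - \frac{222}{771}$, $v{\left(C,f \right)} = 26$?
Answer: $- \frac{2862977840068202}{105876617955} \approx -27041.0$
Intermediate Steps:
$H = - \frac{145403}{56026}$ ($H = 1006 \left(- \frac{1}{436}\right) - \frac{74}{257} = - \frac{503}{218} - \frac{74}{257} = - \frac{145403}{56026} \approx -2.5953$)
$\frac{3490}{394 - H} + \frac{v{\left(70,-50 \right)}}{\frac{4765}{1389} \frac{1}{-3569}} = \frac{3490}{394 - - \frac{145403}{56026}} + \frac{26}{\frac{4765}{1389} \frac{1}{-3569}} = \frac{3490}{394 + \frac{145403}{56026}} + \frac{26}{4765 \cdot \frac{1}{1389} \left(- \frac{1}{3569}\right)} = \frac{3490}{\frac{22219647}{56026}} + \frac{26}{\frac{4765}{1389} \left(- \frac{1}{3569}\right)} = 3490 \cdot \frac{56026}{22219647} + \frac{26}{- \frac{4765}{4957341}} = \frac{195530740}{22219647} + 26 \left(- \frac{4957341}{4765}\right) = \frac{195530740}{22219647} - \frac{128890866}{4765} = - \frac{2862977840068202}{105876617955}$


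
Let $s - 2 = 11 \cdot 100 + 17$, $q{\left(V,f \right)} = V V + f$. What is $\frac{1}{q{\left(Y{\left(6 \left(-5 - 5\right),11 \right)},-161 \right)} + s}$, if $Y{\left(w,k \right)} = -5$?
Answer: $\frac{1}{983} \approx 0.0010173$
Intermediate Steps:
$q{\left(V,f \right)} = f + V^{2}$ ($q{\left(V,f \right)} = V^{2} + f = f + V^{2}$)
$s = 1119$ ($s = 2 + \left(11 \cdot 100 + 17\right) = 2 + \left(1100 + 17\right) = 2 + 1117 = 1119$)
$\frac{1}{q{\left(Y{\left(6 \left(-5 - 5\right),11 \right)},-161 \right)} + s} = \frac{1}{\left(-161 + \left(-5\right)^{2}\right) + 1119} = \frac{1}{\left(-161 + 25\right) + 1119} = \frac{1}{-136 + 1119} = \frac{1}{983}$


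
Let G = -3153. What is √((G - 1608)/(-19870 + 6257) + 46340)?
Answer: √8587504866953/13613 ≈ 215.27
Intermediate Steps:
√((G - 1608)/(-19870 + 6257) + 46340) = √((-3153 - 1608)/(-19870 + 6257) + 46340) = √(-4761/(-13613) + 46340) = √(-4761*(-1/13613) + 46340) = √(4761/13613 + 46340) = √(630831181/13613) = √8587504866953/13613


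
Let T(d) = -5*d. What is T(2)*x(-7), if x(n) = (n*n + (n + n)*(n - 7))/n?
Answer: 350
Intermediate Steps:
x(n) = (n² + 2*n*(-7 + n))/n (x(n) = (n² + (2*n)*(-7 + n))/n = (n² + 2*n*(-7 + n))/n)
T(2)*x(-7) = (-5*2)*(-14 + 3*(-7)) = -10*(-14 - 21) = -10*(-35) = 350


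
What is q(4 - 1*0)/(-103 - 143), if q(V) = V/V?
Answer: -1/246 ≈ -0.0040650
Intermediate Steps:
q(V) = 1
q(4 - 1*0)/(-103 - 143) = 1/(-103 - 143) = 1/(-246) = 1*(-1/246) = -1/246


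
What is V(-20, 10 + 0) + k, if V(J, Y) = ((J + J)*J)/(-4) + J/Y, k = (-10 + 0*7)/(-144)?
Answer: -14539/72 ≈ -201.93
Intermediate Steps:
k = 5/72 (k = (-10 + 0)*(-1/144) = -10*(-1/144) = 5/72 ≈ 0.069444)
V(J, Y) = -J**2/2 + J/Y (V(J, Y) = ((2*J)*J)*(-1/4) + J/Y = (2*J**2)*(-1/4) + J/Y = -J**2/2 + J/Y)
V(-20, 10 + 0) + k = (-1/2*(-20)**2 - 20/(10 + 0)) + 5/72 = (-1/2*400 - 20/10) + 5/72 = (-200 - 20*1/10) + 5/72 = (-200 - 2) + 5/72 = -202 + 5/72 = -14539/72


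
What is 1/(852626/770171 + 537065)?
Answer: 770171/413632740741 ≈ 1.8620e-6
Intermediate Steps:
1/(852626/770171 + 537065) = 1/(413632740741/770171) = 770171/413632740741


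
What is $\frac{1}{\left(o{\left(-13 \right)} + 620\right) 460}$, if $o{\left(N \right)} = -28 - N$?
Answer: $\frac{1}{278300} \approx 3.5932 \cdot 10^{-6}$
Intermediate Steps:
$\frac{1}{\left(o{\left(-13 \right)} + 620\right) 460} = \frac{1}{\left(\left(-28 - -13\right) + 620\right) 460} = \frac{1}{\left(-28 + 13\right) + 620} \cdot \frac{1}{460} = \frac{1}{-15 + 620} \cdot \frac{1}{460} = \frac{1}{605} \cdot \frac{1}{460} = \frac{1}{278300}$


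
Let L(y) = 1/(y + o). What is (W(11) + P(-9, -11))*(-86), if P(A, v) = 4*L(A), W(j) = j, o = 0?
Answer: -8170/9 ≈ -907.78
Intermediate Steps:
L(y) = 1/y (L(y) = 1/(y + 0) = 1/y)
P(A, v) = 4/A
(W(11) + P(-9, -11))*(-86) = (11 + 4/(-9))*(-86) = (11 + 4*(-⅑))*(-86) = (11 - 4/9)*(-86) = (95/9)*(-86) = -8170/9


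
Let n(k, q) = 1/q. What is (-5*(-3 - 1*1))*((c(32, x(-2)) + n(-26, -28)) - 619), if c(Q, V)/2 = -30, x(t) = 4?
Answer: -95065/7 ≈ -13581.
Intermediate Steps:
c(Q, V) = -60 (c(Q, V) = 2*(-30) = -60)
(-5*(-3 - 1*1))*((c(32, x(-2)) + n(-26, -28)) - 619) = (-5*(-3 - 1*1))*((-60 + 1/(-28)) - 619) = (-5*(-3 - 1))*((-60 - 1/28) - 619) = (-5*(-4))*(-1681/28 - 619) = 20*(-19013/28) = -95065/7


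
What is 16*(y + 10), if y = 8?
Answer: 288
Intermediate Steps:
16*(y + 10) = 16*(8 + 10) = 16*18 = 288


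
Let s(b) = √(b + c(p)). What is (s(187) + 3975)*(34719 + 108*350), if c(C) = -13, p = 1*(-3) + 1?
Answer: 288263025 + 72519*√174 ≈ 2.8922e+8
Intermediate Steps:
p = -2 (p = -3 + 1 = -2)
s(b) = √(-13 + b) (s(b) = √(b - 13) = √(-13 + b))
(s(187) + 3975)*(34719 + 108*350) = (√(-13 + 187) + 3975)*(34719 + 108*350) = (√174 + 3975)*(34719 + 37800) = (3975 + √174)*72519 = 288263025 + 72519*√174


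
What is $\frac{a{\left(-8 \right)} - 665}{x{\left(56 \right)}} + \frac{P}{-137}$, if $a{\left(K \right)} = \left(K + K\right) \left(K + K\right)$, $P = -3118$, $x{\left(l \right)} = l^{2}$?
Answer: $\frac{9722015}{429632} \approx 22.629$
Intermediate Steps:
$a{\left(K \right)} = 4 K^{2}$ ($a{\left(K \right)} = 2 K 2 K = 4 K^{2}$)
$\frac{a{\left(-8 \right)} - 665}{x{\left(56 \right)}} + \frac{P}{-137} = \frac{4 \left(-8\right)^{2} - 665}{56^{2}} - \frac{3118}{-137} = \frac{4 \cdot 64 - 665}{3136} - - \frac{3118}{137} = \left(256 - 665\right) \frac{1}{3136} + \frac{3118}{137} = \left(-409\right) \frac{1}{3136} + \frac{3118}{137} = - \frac{409}{3136} + \frac{3118}{137} = \frac{9722015}{429632}$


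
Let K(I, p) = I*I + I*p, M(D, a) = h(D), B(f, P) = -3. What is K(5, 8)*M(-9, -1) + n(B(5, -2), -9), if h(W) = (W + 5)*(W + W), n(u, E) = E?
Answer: 4671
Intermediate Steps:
h(W) = 2*W*(5 + W) (h(W) = (5 + W)*(2*W) = 2*W*(5 + W))
M(D, a) = 2*D*(5 + D)
K(I, p) = I**2 + I*p
K(5, 8)*M(-9, -1) + n(B(5, -2), -9) = (5*(5 + 8))*(2*(-9)*(5 - 9)) - 9 = (5*13)*(2*(-9)*(-4)) - 9 = 65*72 - 9 = 4680 - 9 = 4671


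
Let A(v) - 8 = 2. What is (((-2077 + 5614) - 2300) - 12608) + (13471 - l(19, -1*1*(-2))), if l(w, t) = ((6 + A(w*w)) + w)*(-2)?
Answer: 2170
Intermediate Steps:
A(v) = 10 (A(v) = 8 + 2 = 10)
l(w, t) = -32 - 2*w (l(w, t) = ((6 + 10) + w)*(-2) = (16 + w)*(-2) = -32 - 2*w)
(((-2077 + 5614) - 2300) - 12608) + (13471 - l(19, -1*1*(-2))) = (((-2077 + 5614) - 2300) - 12608) + (13471 - (-32 - 2*19)) = ((3537 - 2300) - 12608) + (13471 - (-32 - 38)) = (1237 - 12608) + (13471 - 1*(-70)) = -11371 + (13471 + 70) = -11371 + 13541 = 2170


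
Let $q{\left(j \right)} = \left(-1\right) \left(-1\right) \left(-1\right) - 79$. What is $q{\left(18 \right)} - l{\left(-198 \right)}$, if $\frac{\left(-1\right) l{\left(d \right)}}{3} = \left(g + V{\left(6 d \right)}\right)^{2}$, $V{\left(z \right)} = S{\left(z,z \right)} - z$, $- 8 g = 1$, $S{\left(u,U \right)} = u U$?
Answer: $\frac{383087289189955}{64} \approx 5.9857 \cdot 10^{12}$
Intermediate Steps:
$S{\left(u,U \right)} = U u$
$g = - \frac{1}{8}$ ($g = \left(- \frac{1}{8}\right) 1 = - \frac{1}{8} \approx -0.125$)
$q{\left(j \right)} = -80$ ($q{\left(j \right)} = 1 \left(-1\right) - 79 = -1 - 79 = -80$)
$V{\left(z \right)} = z^{2} - z$ ($V{\left(z \right)} = z z - z = z^{2} - z$)
$l{\left(d \right)} = - 3 \left(- \frac{1}{8} + 6 d \left(-1 + 6 d\right)\right)^{2}$
$q{\left(18 \right)} - l{\left(-198 \right)} = -80 - - \frac{3 \left(1 - 288 \left(-198\right)^{2} + 48 \left(-198\right)\right)^{2}}{64} = -80 - - \frac{3 \left(1 - 11290752 - 9504\right)^{2}}{64} = -80 - - \frac{3 \left(-11300255\right)^{2}}{64} = -80 - \left(- \frac{3}{64}\right) 127695763065025 = -80 - - \frac{383087289195075}{64} = -80 + \frac{383087289195075}{64} = \frac{383087289189955}{64}$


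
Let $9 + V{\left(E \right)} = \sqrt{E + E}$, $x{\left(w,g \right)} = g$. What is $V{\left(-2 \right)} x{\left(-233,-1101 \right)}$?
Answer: $9909 - 2202 i \approx 9909.0 - 2202.0 i$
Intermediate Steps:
$V{\left(E \right)} = -9 + \sqrt{2} \sqrt{E}$ ($V{\left(E \right)} = -9 + \sqrt{E + E} = -9 + \sqrt{2 E} = -9 + \sqrt{2} \sqrt{E}$)
$V{\left(-2 \right)} x{\left(-233,-1101 \right)} = \left(-9 + \sqrt{2} \sqrt{-2}\right) \left(-1101\right) = \left(-9 + \sqrt{2} i \sqrt{2}\right) \left(-1101\right) = \left(-9 + 2 i\right) \left(-1101\right) = 9909 - 2202 i$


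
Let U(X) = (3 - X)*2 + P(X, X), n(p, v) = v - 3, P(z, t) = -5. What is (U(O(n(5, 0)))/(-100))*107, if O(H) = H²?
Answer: 1819/100 ≈ 18.190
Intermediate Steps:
n(p, v) = -3 + v
U(X) = 1 - 2*X (U(X) = (3 - X)*2 - 5 = (6 - 2*X) - 5 = 1 - 2*X)
(U(O(n(5, 0)))/(-100))*107 = ((1 - 2*(-3 + 0)²)/(-100))*107 = -(1 - 2*(-3)²)/100*107 = -(1 - 2*9)/100*107 = -(1 - 18)/100*107 = -1/100*(-17)*107 = (17/100)*107 = 1819/100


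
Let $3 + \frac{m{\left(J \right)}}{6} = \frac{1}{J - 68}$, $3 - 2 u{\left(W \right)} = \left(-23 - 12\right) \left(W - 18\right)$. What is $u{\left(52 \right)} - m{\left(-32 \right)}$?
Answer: $\frac{15364}{25} \approx 614.56$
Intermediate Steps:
$u{\left(W \right)} = - \frac{627}{2} + \frac{35 W}{2}$ ($u{\left(W \right)} = \frac{3}{2} - \frac{\left(-23 - 12\right) \left(W - 18\right)}{2} = \frac{3}{2} - \frac{\left(-35\right) \left(-18 + W\right)}{2} = \frac{3}{2} - \frac{630 - 35 W}{2} = \frac{3}{2} + \left(-315 + \frac{35 W}{2}\right) = - \frac{627}{2} + \frac{35 W}{2}$)
$m{\left(J \right)} = -18 + \frac{6}{-68 + J}$ ($m{\left(J \right)} = -18 + \frac{6}{J - 68} = -18 + \frac{6}{-68 + J}$)
$u{\left(52 \right)} - m{\left(-32 \right)} = \left(- \frac{627}{2} + \frac{35}{2} \cdot 52\right) - \frac{6 \left(205 - -96\right)}{-68 - 32} = \left(- \frac{627}{2} + 910\right) - \frac{6 \left(205 + 96\right)}{-100} = \frac{1193}{2} - 6 \left(- \frac{1}{100}\right) 301 = \frac{1193}{2} - - \frac{903}{50} = \frac{1193}{2} + \frac{903}{50} = \frac{15364}{25}$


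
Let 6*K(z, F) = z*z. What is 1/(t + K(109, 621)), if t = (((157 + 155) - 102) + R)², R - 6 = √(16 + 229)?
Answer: 1759722/84371240689 - 108864*√5/84371240689 ≈ 1.7972e-5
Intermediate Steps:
K(z, F) = z²/6 (K(z, F) = (z*z)/6 = z²/6)
R = 6 + 7*√5 (R = 6 + √(16 + 229) = 6 + √245 = 6 + 7*√5 ≈ 21.652)
t = (216 + 7*√5)² (t = (((157 + 155) - 102) + (6 + 7*√5))² = ((312 - 102) + (6 + 7*√5))² = (210 + (6 + 7*√5))² = (216 + 7*√5)² ≈ 53663.)
1/(t + K(109, 621)) = 1/((46901 + 3024*√5) + (⅙)*109²) = 1/((46901 + 3024*√5) + (⅙)*11881) = 1/((46901 + 3024*√5) + 11881/6) = 1/(293287/6 + 3024*√5)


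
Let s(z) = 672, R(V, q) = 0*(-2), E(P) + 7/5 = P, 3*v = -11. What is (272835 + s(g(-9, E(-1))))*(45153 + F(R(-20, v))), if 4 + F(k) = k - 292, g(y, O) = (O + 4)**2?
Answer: 12268703499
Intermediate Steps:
v = -11/3 (v = (1/3)*(-11) = -11/3 ≈ -3.6667)
E(P) = -7/5 + P
g(y, O) = (4 + O)**2
R(V, q) = 0
F(k) = -296 + k (F(k) = -4 + (k - 292) = -4 + (-292 + k) = -296 + k)
(272835 + s(g(-9, E(-1))))*(45153 + F(R(-20, v))) = (272835 + 672)*(45153 + (-296 + 0)) = 273507*(45153 - 296) = 273507*44857 = 12268703499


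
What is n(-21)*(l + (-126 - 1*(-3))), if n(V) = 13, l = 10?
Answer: -1469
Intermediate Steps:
n(-21)*(l + (-126 - 1*(-3))) = 13*(10 + (-126 - 1*(-3))) = 13*(10 + (-126 + 3)) = 13*(10 - 123) = 13*(-113) = -1469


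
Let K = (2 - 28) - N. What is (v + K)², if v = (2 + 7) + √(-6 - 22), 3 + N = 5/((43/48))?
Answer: 657192/1849 - 3368*I*√7/43 ≈ 355.43 - 207.23*I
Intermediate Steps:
N = 111/43 (N = -3 + 5/((43/48)) = -3 + 5/((43*(1/48))) = -3 + 5/(43/48) = -3 + 5*(48/43) = -3 + 240/43 = 111/43 ≈ 2.5814)
v = 9 + 2*I*√7 (v = 9 + √(-28) = 9 + 2*I*√7 ≈ 9.0 + 5.2915*I)
K = -1229/43 (K = (2 - 28) - 1*111/43 = -26 - 111/43 = -1229/43 ≈ -28.581)
(v + K)² = ((9 + 2*I*√7) - 1229/43)² = (-842/43 + 2*I*√7)²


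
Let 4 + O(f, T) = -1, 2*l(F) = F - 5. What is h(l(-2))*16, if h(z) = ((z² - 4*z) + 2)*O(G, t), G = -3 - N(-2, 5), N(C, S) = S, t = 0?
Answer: -2260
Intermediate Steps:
l(F) = -5/2 + F/2 (l(F) = (F - 5)/2 = (-5 + F)/2 = -5/2 + F/2)
G = -8 (G = -3 - 1*5 = -3 - 5 = -8)
O(f, T) = -5 (O(f, T) = -4 - 1 = -5)
h(z) = -10 - 5*z² + 20*z (h(z) = ((z² - 4*z) + 2)*(-5) = (2 + z² - 4*z)*(-5) = -10 - 5*z² + 20*z)
h(l(-2))*16 = (-10 - 5*(-5/2 + (½)*(-2))² + 20*(-5/2 + (½)*(-2)))*16 = (-10 - 5*(-5/2 - 1)² + 20*(-5/2 - 1))*16 = (-10 - 5*(-7/2)² + 20*(-7/2))*16 = (-10 - 5*49/4 - 70)*16 = (-10 - 245/4 - 70)*16 = -565/4*16 = -2260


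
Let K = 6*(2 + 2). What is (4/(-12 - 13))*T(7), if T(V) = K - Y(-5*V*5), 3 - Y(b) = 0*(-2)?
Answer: -84/25 ≈ -3.3600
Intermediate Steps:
Y(b) = 3 (Y(b) = 3 - 0*(-2) = 3 - 1*0 = 3 + 0 = 3)
K = 24 (K = 6*4 = 24)
T(V) = 21 (T(V) = 24 - 1*3 = 24 - 3 = 21)
(4/(-12 - 13))*T(7) = (4/(-12 - 13))*21 = (4/(-25))*21 = (4*(-1/25))*21 = -4/25*21 = -84/25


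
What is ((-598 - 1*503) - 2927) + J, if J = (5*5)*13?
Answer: -3703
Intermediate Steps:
J = 325 (J = 25*13 = 325)
((-598 - 1*503) - 2927) + J = ((-598 - 1*503) - 2927) + 325 = ((-598 - 503) - 2927) + 325 = (-1101 - 2927) + 325 = -4028 + 325 = -3703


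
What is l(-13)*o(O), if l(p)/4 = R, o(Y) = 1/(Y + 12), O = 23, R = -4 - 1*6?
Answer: -8/7 ≈ -1.1429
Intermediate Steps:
R = -10 (R = -4 - 6 = -10)
o(Y) = 1/(12 + Y)
l(p) = -40 (l(p) = 4*(-10) = -40)
l(-13)*o(O) = -40/(12 + 23) = -40/35 = -40*1/35 = -8/7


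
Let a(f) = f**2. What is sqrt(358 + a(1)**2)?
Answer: sqrt(359) ≈ 18.947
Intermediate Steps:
sqrt(358 + a(1)**2) = sqrt(358 + (1**2)**2) = sqrt(358 + 1**2) = sqrt(358 + 1) = sqrt(359)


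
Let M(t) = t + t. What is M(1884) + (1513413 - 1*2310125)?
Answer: -792944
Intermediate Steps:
M(t) = 2*t
M(1884) + (1513413 - 1*2310125) = 2*1884 + (1513413 - 1*2310125) = 3768 + (1513413 - 2310125) = 3768 - 796712 = -792944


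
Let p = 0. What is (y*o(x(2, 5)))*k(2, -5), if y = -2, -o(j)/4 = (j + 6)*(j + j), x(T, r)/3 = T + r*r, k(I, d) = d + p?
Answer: -563760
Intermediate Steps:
k(I, d) = d (k(I, d) = d + 0 = d)
x(T, r) = 3*T + 3*r² (x(T, r) = 3*(T + r*r) = 3*(T + r²) = 3*T + 3*r²)
o(j) = -8*j*(6 + j) (o(j) = -4*(j + 6)*(j + j) = -4*(6 + j)*2*j = -8*j*(6 + j))
(y*o(x(2, 5)))*k(2, -5) = -(-16)*(3*2 + 3*5²)*(6 + (3*2 + 3*5²))*(-5) = -(-16)*(6 + 3*25)*(6 + (6 + 3*25))*(-5) = -(-16)*(6 + 75)*(6 + (6 + 75))*(-5) = -(-16)*81*(6 + 81)*(-5) = -(-16)*81*87*(-5) = -2*(-56376)*(-5) = 112752*(-5) = -563760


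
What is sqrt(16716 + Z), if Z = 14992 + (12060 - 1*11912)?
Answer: 4*sqrt(1991) ≈ 178.48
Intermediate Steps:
Z = 15140 (Z = 14992 + (12060 - 11912) = 14992 + 148 = 15140)
sqrt(16716 + Z) = sqrt(16716 + 15140) = sqrt(31856) = 4*sqrt(1991)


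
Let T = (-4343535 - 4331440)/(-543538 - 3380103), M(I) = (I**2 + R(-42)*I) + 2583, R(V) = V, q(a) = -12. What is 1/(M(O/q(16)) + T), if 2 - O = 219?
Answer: 565004304/1216294875793 ≈ 0.00046453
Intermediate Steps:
O = -217 (O = 2 - 1*219 = 2 - 219 = -217)
M(I) = 2583 + I**2 - 42*I (M(I) = (I**2 - 42*I) + 2583 = 2583 + I**2 - 42*I)
T = 8674975/3923641 (T = -8674975/(-3923641) = -8674975*(-1/3923641) = 8674975/3923641 ≈ 2.2109)
1/(M(O/q(16)) + T) = 1/((2583 + (-217/(-12))**2 - (-9114)/(-12)) + 8674975/3923641) = 1/((2583 + (-217*(-1/12))**2 - (-9114)*(-1)/12) + 8674975/3923641) = 1/((2583 + (217/12)**2 - 42*217/12) + 8674975/3923641) = 1/((2583 + 47089/144 - 1519/2) + 8674975/3923641) = 1/(309673/144 + 8674975/3923641) = 1/(1216294875793/565004304) = 565004304/1216294875793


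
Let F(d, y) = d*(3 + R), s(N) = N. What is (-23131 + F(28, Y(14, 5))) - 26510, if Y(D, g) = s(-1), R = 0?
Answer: -49557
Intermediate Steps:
Y(D, g) = -1
F(d, y) = 3*d (F(d, y) = d*(3 + 0) = d*3 = 3*d)
(-23131 + F(28, Y(14, 5))) - 26510 = (-23131 + 3*28) - 26510 = (-23131 + 84) - 26510 = -23047 - 26510 = -49557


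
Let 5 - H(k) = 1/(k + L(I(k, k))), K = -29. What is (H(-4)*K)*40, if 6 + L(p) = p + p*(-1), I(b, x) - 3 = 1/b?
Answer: -5916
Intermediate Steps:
I(b, x) = 3 + 1/b
L(p) = -6 (L(p) = -6 + (p + p*(-1)) = -6 + (p - p) = -6 + 0 = -6)
H(k) = 5 - 1/(-6 + k) (H(k) = 5 - 1/(k - 6) = 5 - 1/(-6 + k))
(H(-4)*K)*40 = (((-31 + 5*(-4))/(-6 - 4))*(-29))*40 = (((-31 - 20)/(-10))*(-29))*40 = (-⅒*(-51)*(-29))*40 = ((51/10)*(-29))*40 = -1479/10*40 = -5916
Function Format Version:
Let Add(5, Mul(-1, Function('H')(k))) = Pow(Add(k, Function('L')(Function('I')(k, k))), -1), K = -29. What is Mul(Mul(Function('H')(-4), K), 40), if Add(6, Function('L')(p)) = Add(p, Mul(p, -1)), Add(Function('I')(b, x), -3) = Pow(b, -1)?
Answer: -5916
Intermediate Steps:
Function('I')(b, x) = Add(3, Pow(b, -1))
Function('L')(p) = -6 (Function('L')(p) = Add(-6, Add(p, Mul(p, -1))) = Add(-6, Add(p, Mul(-1, p))) = Add(-6, 0) = -6)
Function('H')(k) = Add(5, Mul(-1, Pow(Add(-6, k), -1))) (Function('H')(k) = Add(5, Mul(-1, Pow(Add(k, -6), -1))) = Add(5, Mul(-1, Pow(Add(-6, k), -1))))
Mul(Mul(Function('H')(-4), K), 40) = Mul(Mul(Mul(Pow(Add(-6, -4), -1), Add(-31, Mul(5, -4))), -29), 40) = Mul(Mul(Mul(Pow(-10, -1), Add(-31, -20)), -29), 40) = Mul(Mul(Mul(Rational(-1, 10), -51), -29), 40) = Mul(Mul(Rational(51, 10), -29), 40) = Mul(Rational(-1479, 10), 40) = -5916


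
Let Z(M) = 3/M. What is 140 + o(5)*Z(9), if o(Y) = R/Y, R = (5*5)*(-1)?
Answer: 415/3 ≈ 138.33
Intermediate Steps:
R = -25 (R = 25*(-1) = -25)
o(Y) = -25/Y
140 + o(5)*Z(9) = 140 + (-25/5)*(3/9) = 140 + (-25*⅕)*(3*(⅑)) = 140 - 5*⅓ = 140 - 5/3 = 415/3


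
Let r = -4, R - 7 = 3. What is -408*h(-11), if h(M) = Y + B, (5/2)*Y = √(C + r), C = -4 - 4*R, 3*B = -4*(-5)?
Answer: -2720 - 3264*I*√3/5 ≈ -2720.0 - 1130.7*I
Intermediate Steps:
R = 10 (R = 7 + 3 = 10)
B = 20/3 (B = (-4*(-5))/3 = (⅓)*20 = 20/3 ≈ 6.6667)
C = -44 (C = -4 - 4*10 = -4 - 40 = -44)
Y = 8*I*√3/5 (Y = 2*√(-44 - 4)/5 = 2*√(-48)/5 = 2*(4*I*√3)/5 = 8*I*√3/5 ≈ 2.7713*I)
h(M) = 20/3 + 8*I*√3/5 (h(M) = 8*I*√3/5 + 20/3 = 20/3 + 8*I*√3/5)
-408*h(-11) = -408*(20/3 + 8*I*√3/5) = -2720 - 3264*I*√3/5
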